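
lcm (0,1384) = 0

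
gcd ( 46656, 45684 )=972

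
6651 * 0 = 0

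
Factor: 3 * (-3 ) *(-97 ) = 3^2*97^1 = 873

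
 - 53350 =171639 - 224989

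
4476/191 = 23 + 83/191 = 23.43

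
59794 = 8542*7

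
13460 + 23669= 37129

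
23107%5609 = 671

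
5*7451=37255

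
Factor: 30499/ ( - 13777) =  -7^1*23^(-1 ) *599^( - 1)*4357^1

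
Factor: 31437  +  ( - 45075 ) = -13638 = - 2^1*3^1*2273^1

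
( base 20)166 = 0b1000001110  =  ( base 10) 526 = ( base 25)L1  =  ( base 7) 1351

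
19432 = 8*2429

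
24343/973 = 24343/973 = 25.02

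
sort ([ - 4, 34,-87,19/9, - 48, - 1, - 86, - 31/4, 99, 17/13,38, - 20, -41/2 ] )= [ - 87, - 86,- 48, - 41/2, - 20, - 31/4, - 4, - 1, 17/13, 19/9, 34,38, 99]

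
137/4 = 137/4 = 34.25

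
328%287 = 41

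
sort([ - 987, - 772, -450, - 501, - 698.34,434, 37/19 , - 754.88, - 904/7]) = [-987,  -  772, - 754.88, - 698.34, - 501, - 450, - 904/7,37/19 , 434]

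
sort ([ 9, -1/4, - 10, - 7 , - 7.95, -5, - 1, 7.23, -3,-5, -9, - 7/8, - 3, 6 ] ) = [  -  10, - 9,- 7.95,  -  7,- 5,-5, - 3,  -  3,-1, - 7/8, -1/4,6,7.23,9 ] 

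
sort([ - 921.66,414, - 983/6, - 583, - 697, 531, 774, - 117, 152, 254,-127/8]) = [-921.66,-697, - 583, - 983/6, -117, - 127/8,152,  254, 414,531,774]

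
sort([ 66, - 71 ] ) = [  -  71,66]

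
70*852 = 59640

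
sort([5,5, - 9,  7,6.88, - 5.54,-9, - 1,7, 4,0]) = [ - 9,  -  9,-5.54,-1,0,4, 5,5,6.88,7,7] 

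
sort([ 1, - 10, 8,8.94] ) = [ - 10,1,8,8.94]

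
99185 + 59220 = 158405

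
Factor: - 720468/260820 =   -  953/345 = - 3^ ( - 1 )*5^(- 1) * 23^( - 1 )* 953^1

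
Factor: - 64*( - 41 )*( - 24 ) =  - 2^9*3^1*41^1 = - 62976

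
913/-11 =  - 83/1 = - 83.00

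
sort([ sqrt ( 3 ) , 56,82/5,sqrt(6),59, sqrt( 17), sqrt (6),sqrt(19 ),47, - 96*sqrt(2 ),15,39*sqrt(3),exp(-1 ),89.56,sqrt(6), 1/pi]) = [ - 96*sqrt (2),1/pi,exp( - 1 ),sqrt(3) , sqrt(6), sqrt(6 ),sqrt(6 ), sqrt( 17),sqrt (19),15,82/5,47,56,59,39 * sqrt( 3),89.56 ] 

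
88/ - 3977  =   - 1  +  3889/3977 =- 0.02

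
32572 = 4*8143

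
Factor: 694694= 2^1 * 7^1*11^1*13^1*347^1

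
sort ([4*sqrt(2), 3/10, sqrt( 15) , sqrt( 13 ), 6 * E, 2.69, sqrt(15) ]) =[3/10 , 2.69,sqrt( 13), sqrt(15 ), sqrt( 15 ), 4*sqrt(2 ), 6*E]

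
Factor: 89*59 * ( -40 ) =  -2^3 *5^1*59^1*89^1 = - 210040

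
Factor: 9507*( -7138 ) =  - 2^1*3^1 * 43^1*83^1 * 3169^1 = - 67860966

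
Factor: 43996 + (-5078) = 2^1* 11^1*29^1*61^1  =  38918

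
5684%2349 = 986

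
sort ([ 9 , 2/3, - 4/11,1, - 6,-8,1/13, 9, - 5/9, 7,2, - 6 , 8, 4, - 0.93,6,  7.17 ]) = [ - 8, - 6, - 6, - 0.93,-5/9, - 4/11,  1/13 , 2/3, 1, 2, 4 , 6,  7,7.17, 8 , 9, 9 ] 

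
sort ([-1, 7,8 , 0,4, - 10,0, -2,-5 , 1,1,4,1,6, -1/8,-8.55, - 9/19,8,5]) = [  -  10,  -  8.55, - 5, - 2,-1, - 9/19,- 1/8,0,0,1,1,1, 4,4,5 , 6,7,8,8]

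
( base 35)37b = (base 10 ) 3931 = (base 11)2A54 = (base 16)f5b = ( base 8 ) 7533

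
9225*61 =562725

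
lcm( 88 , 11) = 88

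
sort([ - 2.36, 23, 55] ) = [ - 2.36,23,  55 ]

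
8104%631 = 532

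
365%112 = 29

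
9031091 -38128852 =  - 29097761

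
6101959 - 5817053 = 284906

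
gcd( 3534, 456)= 114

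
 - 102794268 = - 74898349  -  27895919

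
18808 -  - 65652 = 84460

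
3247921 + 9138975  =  12386896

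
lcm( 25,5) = 25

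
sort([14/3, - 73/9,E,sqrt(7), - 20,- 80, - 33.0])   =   [ - 80, - 33.0, - 20 , - 73/9, sqrt ( 7), E,14/3]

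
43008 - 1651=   41357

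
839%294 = 251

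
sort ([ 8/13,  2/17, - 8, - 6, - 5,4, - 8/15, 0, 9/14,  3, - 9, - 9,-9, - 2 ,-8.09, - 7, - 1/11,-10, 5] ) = [-10,  -  9, - 9 ,  -  9 , - 8.09, - 8, - 7, - 6,-5, - 2,-8/15, - 1/11, 0,  2/17 , 8/13,9/14,3,  4,5]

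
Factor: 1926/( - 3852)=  - 1/2 = - 2^(-1 )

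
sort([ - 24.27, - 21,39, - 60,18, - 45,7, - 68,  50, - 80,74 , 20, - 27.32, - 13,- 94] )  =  [ - 94, - 80,- 68 , - 60, - 45, - 27.32, - 24.27 ,-21, - 13,  7,18,20,39, 50,74 ]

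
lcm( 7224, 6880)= 144480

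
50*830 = 41500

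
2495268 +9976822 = 12472090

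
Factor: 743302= 2^1*7^1*53093^1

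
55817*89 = 4967713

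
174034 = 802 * 217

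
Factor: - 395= - 5^1*79^1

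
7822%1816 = 558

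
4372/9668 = 1093/2417   =  0.45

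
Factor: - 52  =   - 2^2 * 13^1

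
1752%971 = 781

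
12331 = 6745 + 5586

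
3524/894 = 1762/447 = 3.94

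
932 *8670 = 8080440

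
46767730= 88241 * 530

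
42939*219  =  9403641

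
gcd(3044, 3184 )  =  4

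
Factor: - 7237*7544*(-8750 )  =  2^4 * 5^4*7^1*23^1*41^1*7237^1 = 477714370000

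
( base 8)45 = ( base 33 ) 14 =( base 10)37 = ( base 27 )1a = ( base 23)1E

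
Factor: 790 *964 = 2^3 * 5^1*79^1*241^1 =761560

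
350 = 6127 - 5777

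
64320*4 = 257280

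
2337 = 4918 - 2581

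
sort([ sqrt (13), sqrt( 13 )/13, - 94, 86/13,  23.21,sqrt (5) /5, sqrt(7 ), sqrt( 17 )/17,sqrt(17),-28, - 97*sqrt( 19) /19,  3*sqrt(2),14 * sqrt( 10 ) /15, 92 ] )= [  -  94, - 28, - 97*sqrt( 19) /19,sqrt( 17 ) /17,sqrt(13 ) /13, sqrt(5)/5,sqrt ( 7 ),14*sqrt( 10) /15,sqrt(13 ),sqrt( 17),3*sqrt (2 ) , 86/13,23.21,92 ] 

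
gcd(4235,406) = 7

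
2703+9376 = 12079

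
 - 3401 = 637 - 4038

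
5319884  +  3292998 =8612882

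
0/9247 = 0  =  0.00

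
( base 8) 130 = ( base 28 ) 34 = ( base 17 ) 53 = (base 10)88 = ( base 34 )2K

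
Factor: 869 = 11^1*79^1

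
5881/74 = 5881/74 = 79.47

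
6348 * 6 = 38088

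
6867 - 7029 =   -  162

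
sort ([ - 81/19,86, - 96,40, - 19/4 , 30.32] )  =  [ - 96, - 19/4, - 81/19, 30.32,40, 86]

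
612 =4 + 608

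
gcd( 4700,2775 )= 25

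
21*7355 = 154455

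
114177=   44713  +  69464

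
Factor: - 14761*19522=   -  288164242 = - 2^1*29^1*43^1*227^1*509^1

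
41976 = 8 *5247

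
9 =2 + 7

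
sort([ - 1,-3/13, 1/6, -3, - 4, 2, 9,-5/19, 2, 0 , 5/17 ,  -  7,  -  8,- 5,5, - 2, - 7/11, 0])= [ - 8, - 7, - 5, - 4,  -  3, - 2,  -  1, - 7/11,-5/19,-3/13, 0, 0,1/6, 5/17, 2, 2 , 5, 9 ] 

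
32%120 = 32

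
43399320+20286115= 63685435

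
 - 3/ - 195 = 1/65= 0.02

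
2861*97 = 277517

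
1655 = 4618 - 2963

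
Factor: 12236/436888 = 2^( - 1)*7^1*19^1*23^1 * 97^( - 1) *563^( - 1)=3059/109222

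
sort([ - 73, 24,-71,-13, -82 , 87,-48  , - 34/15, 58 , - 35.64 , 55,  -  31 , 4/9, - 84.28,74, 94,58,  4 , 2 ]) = [ - 84.28, - 82, - 73, - 71, - 48, - 35.64, - 31,- 13,-34/15,4/9 , 2, 4,24, 55,58,58, 74,87, 94]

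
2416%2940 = 2416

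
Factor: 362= 2^1*181^1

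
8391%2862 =2667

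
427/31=13 + 24/31 = 13.77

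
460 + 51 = 511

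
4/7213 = 4/7213 = 0.00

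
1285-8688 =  - 7403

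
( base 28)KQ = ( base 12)40a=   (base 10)586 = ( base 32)ia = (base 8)1112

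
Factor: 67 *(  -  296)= - 19832 = - 2^3*37^1*67^1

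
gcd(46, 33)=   1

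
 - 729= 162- 891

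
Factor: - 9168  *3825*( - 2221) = 77885139600  =  2^4*3^3*5^2 * 17^1*191^1*2221^1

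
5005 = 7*715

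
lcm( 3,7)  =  21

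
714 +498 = 1212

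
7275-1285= 5990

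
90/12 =7 + 1/2 = 7.50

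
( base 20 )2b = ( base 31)1k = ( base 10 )51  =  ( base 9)56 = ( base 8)63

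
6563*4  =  26252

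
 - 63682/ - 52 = 31841/26 = 1224.65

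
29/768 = 29/768 = 0.04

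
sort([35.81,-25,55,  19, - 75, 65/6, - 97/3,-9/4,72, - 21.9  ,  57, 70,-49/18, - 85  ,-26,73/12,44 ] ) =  [-85,  -  75,-97/3, - 26,-25, - 21.9,-49/18,  -  9/4,73/12,65/6, 19, 35.81,44,55, 57 , 70,72]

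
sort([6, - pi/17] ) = [ - pi/17, 6 ]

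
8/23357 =8/23357 = 0.00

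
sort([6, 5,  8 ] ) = [ 5, 6,  8 ]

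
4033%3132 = 901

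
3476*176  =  611776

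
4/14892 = 1/3723 = 0.00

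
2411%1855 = 556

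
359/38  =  9 +17/38 = 9.45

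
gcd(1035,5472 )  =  9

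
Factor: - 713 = - 23^1 * 31^1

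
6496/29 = 224 = 224.00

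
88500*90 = 7965000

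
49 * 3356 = 164444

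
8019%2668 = 15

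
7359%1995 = 1374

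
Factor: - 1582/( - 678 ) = 3^( - 1)*7^1 = 7/3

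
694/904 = 347/452 = 0.77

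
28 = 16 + 12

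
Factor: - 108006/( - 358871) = 282/937  =  2^1*3^1 * 47^1 * 937^( - 1 ) 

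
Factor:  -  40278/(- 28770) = 5^( - 1 ) * 7^1 = 7/5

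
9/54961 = 9/54961 = 0.00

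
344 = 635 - 291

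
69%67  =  2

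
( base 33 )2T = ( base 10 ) 95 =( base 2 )1011111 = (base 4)1133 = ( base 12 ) 7b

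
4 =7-3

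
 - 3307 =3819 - 7126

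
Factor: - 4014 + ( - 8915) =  - 12929  =  - 7^1 * 1847^1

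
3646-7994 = -4348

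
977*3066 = 2995482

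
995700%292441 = 118377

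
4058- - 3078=7136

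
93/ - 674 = - 93/674 = - 0.14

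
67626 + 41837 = 109463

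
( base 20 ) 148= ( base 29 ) GO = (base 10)488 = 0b111101000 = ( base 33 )EQ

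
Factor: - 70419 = -3^1 * 23473^1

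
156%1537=156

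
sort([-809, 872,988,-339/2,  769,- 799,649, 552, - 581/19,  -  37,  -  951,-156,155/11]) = [-951 ,-809,  -  799,  -  339/2, - 156, - 37, - 581/19,155/11,552,  649, 769,872,  988 ] 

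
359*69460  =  24936140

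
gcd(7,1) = 1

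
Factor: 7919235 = 3^3*5^1*58661^1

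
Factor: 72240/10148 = 420/59=2^2*3^1*5^1*7^1 *59^(-1)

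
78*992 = 77376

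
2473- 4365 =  - 1892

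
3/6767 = 3/6767 = 0.00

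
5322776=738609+4584167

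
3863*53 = 204739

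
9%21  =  9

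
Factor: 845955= 3^2*5^1 * 11^1 *1709^1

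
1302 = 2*651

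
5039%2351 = 337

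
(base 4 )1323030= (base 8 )17314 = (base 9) 11730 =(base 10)7884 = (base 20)je4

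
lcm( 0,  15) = 0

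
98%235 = 98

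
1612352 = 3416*472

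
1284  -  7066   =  -5782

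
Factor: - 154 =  -2^1*7^1 * 11^1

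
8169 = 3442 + 4727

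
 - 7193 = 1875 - 9068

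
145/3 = 48 + 1/3 = 48.33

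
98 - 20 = 78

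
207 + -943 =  - 736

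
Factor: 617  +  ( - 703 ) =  - 2^1*43^1 = - 86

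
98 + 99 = 197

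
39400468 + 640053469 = 679453937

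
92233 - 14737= 77496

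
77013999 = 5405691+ 71608308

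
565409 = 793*713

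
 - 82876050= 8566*( - 9675 )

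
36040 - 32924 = 3116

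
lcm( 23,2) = 46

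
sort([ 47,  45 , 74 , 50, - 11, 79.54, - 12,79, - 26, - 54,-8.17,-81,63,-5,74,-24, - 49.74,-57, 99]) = [ - 81, - 57, - 54,- 49.74, - 26, - 24, - 12,-11, - 8.17, -5, 45,47,  50, 63,74,  74,79,79.54,99]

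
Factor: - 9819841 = -61^1 * 160981^1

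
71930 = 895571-823641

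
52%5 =2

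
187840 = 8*23480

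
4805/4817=4805/4817 = 1.00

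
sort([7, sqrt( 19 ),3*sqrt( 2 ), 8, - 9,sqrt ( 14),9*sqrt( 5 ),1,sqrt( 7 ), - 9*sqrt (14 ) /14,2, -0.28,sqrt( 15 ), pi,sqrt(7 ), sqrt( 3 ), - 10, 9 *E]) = [ - 10, - 9,-9*sqrt( 14)/14, - 0.28,  1,sqrt( 3) , 2, sqrt ( 7) , sqrt( 7 ),pi, sqrt( 14 ) , sqrt( 15),3 * sqrt(2),sqrt( 19) , 7 , 8,9*sqrt( 5),9*E]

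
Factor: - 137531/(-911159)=83^1*1657^1*911159^( - 1 )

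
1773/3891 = 591/1297 = 0.46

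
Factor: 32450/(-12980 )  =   - 2^ ( - 1 )*5^1= - 5/2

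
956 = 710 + 246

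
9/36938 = 9/36938 = 0.00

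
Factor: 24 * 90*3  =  6480= 2^4*3^4*5^1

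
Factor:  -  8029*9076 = -2^2*7^1*31^1*37^1* 2269^1= - 72871204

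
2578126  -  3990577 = - 1412451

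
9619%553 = 218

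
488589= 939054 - 450465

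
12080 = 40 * 302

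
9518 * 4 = 38072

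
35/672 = 5/96 = 0.05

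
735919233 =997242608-261323375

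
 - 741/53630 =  - 741/53630 = -0.01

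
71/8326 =71/8326 = 0.01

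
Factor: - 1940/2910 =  - 2^1*3^(-1) =- 2/3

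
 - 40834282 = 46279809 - 87114091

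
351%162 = 27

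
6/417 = 2/139 = 0.01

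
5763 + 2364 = 8127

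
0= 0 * 22293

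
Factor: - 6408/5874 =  - 12/11 = -2^2 * 3^1*11^ ( - 1)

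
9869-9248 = 621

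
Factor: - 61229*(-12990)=795364710 = 2^1*3^1 *5^1*7^1*433^1 * 8747^1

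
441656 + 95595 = 537251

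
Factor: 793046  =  2^1*396523^1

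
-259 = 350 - 609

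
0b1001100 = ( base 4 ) 1030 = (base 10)76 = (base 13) 5B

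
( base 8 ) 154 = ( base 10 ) 108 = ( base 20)58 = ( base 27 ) 40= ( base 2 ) 1101100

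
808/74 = 10+34/37 = 10.92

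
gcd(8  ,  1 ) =1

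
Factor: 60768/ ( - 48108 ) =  -24/19 = -2^3*3^1 * 19^ ( - 1 ) 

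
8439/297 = 28+41/99 = 28.41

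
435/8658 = 145/2886 =0.05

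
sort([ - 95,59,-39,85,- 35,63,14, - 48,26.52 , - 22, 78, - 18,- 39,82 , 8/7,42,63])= [ - 95, - 48, - 39, - 39, - 35,-22, - 18, 8/7, 14,26.52, 42,59, 63 , 63,78, 82,85]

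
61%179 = 61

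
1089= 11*99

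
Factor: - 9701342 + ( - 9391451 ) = -19092793  =  - 19092793^1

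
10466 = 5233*2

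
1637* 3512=5749144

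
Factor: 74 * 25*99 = 2^1*3^2*5^2*11^1*37^1 = 183150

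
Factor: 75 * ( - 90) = - 2^1 * 3^3*5^3 = - 6750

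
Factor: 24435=3^3*5^1* 181^1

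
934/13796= 467/6898 =0.07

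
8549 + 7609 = 16158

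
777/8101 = 777/8101  =  0.10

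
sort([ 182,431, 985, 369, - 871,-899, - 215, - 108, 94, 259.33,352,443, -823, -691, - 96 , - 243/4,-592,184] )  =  [ - 899, - 871,-823 ,-691, - 592, - 215, -108, - 96,-243/4, 94,182, 184, 259.33, 352,369 , 431,  443, 985 ] 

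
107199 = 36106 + 71093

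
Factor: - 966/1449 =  - 2^1*3^(-1 ) = - 2/3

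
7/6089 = 7/6089 = 0.00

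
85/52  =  1 + 33/52= 1.63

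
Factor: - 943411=  -  7^1*307^1*439^1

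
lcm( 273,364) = 1092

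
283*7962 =2253246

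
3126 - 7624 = -4498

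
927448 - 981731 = - 54283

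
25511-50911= - 25400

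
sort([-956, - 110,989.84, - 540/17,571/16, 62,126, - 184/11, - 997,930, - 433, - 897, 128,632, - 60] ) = [ - 997, - 956, - 897,- 433, - 110, - 60, - 540/17, - 184/11,571/16,62,  126,128,632,930, 989.84 ] 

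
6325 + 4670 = 10995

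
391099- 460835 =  - 69736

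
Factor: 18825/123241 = 75/491 = 3^1*5^2*491^( - 1) 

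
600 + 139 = 739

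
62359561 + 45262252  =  107621813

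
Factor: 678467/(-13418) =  - 2^(-1)*653^1*1039^1*6709^( - 1 ) 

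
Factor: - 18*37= - 666 = - 2^1*3^2*37^1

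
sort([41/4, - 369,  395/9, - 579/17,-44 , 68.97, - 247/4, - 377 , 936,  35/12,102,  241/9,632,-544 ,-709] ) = [ -709, - 544, - 377, - 369, - 247/4,-44, - 579/17, 35/12,41/4,241/9,395/9,68.97,102, 632,936]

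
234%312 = 234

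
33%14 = 5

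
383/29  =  383/29 = 13.21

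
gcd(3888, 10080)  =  144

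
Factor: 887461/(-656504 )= - 2^ ( - 3)*73^1*137^ ( - 1 )*599^( - 1 )*12157^1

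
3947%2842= 1105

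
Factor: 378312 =2^3* 3^1  *11^1*1433^1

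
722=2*361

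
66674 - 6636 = 60038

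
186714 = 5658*33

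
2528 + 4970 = 7498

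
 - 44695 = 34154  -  78849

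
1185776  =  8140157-6954381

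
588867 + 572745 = 1161612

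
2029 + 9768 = 11797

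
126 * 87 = 10962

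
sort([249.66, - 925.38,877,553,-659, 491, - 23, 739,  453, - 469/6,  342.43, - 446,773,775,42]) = [ - 925.38, - 659, - 446, - 469/6, - 23,42, 249.66,342.43, 453,491, 553, 739,  773,  775, 877] 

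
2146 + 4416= 6562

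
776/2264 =97/283 =0.34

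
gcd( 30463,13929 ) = 1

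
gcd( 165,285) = 15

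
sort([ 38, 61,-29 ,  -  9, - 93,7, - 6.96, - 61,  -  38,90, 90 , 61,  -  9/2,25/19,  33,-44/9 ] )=[-93, - 61, - 38, - 29, - 9, - 6.96, - 44/9,-9/2,25/19,  7, 33,38, 61,61,90,90 ]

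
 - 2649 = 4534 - 7183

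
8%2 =0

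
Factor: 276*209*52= 2999568 = 2^4*3^1*11^1*13^1*19^1*23^1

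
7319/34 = 215+9/34= 215.26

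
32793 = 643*51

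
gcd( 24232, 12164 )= 4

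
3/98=3/98 = 0.03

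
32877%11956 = 8965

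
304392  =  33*9224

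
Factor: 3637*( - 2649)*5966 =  - 2^1*3^1*19^1  *  157^1*883^1*3637^1 = -57478907958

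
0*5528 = 0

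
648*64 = 41472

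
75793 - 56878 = 18915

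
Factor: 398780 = 2^2*5^1 * 127^1*157^1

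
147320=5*29464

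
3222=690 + 2532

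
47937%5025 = 2712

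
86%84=2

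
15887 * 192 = 3050304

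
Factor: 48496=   2^4 * 7^1*433^1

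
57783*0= 0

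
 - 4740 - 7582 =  - 12322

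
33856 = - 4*( - 8464)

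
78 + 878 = 956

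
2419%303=298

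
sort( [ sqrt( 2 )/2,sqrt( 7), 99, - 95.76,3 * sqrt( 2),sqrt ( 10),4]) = [- 95.76,sqrt( 2)/2,sqrt( 7 ),sqrt (10 ), 4, 3* sqrt(2),99 ]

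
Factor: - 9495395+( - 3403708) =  - 3^1*7^2*47^1 *1867^1  =  - 12899103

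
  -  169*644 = -108836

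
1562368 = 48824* 32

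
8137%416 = 233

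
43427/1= 43427= 43427.00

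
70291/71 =990 +1/71 = 990.01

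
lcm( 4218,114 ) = 4218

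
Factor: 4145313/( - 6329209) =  - 3^1 * 60077^1*275183^(-1 )= - 180231/275183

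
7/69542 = 7/69542 = 0.00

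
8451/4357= 1 + 4094/4357=1.94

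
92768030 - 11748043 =81019987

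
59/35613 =59/35613 = 0.00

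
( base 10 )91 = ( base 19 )4F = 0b1011011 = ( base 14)67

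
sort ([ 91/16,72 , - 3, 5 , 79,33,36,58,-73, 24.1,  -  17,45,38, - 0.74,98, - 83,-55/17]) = [  -  83,-73, -17, - 55/17,-3, - 0.74,5 , 91/16,24.1,33, 36,38, 45,58,72, 79,98]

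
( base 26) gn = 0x1b7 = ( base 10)439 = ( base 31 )E5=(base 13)27a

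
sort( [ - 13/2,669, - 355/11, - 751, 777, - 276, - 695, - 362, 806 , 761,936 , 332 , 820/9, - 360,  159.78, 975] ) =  [- 751, - 695,-362, - 360,-276, - 355/11, - 13/2, 820/9, 159.78, 332, 669,761,777, 806, 936, 975 ]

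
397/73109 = 397/73109 = 0.01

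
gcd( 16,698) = 2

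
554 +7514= 8068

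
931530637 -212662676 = 718867961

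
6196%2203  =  1790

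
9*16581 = 149229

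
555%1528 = 555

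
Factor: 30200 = 2^3*5^2 *151^1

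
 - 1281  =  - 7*183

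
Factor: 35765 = 5^1 * 23^1*311^1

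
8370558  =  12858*651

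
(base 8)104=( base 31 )26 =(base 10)68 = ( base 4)1010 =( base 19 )3b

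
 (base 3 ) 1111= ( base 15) 2A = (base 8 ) 50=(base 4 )220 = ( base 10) 40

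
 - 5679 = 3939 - 9618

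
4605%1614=1377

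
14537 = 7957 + 6580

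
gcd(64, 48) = 16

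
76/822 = 38/411 = 0.09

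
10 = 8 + 2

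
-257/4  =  -257/4  =  - 64.25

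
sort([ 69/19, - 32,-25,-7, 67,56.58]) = [ - 32, - 25, -7,69/19,56.58 , 67]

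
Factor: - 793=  - 13^1*61^1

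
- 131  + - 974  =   - 1105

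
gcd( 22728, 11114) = 2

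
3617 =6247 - 2630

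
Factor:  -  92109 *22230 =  -2^1*3^3*5^1*13^1*19^1*30703^1 = -  2047583070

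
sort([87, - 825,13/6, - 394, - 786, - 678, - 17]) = [ - 825,-786, -678, - 394, - 17,13/6,87 ]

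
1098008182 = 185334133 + 912674049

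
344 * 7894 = 2715536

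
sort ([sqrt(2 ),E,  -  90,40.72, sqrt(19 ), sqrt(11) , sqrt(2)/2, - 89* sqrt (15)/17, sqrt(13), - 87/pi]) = [ - 90, - 87/pi, - 89*sqrt(15 ) /17,sqrt( 2)/2,sqrt( 2),E, sqrt(11),sqrt(13) , sqrt(19), 40.72]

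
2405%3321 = 2405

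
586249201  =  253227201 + 333022000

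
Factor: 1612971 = 3^2*277^1  *647^1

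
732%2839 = 732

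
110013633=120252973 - 10239340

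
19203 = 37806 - 18603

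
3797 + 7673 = 11470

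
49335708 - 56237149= -6901441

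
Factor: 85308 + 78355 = 163663 = 61^1*2683^1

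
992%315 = 47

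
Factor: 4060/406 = 2^1*5^1 =10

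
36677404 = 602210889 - 565533485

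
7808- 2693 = 5115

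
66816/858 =77 + 125/143 = 77.87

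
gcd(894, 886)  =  2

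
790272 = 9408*84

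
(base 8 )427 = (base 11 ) 234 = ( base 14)15d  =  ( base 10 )279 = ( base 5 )2104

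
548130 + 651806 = 1199936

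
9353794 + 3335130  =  12688924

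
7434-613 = 6821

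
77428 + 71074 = 148502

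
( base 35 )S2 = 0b1111010110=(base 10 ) 982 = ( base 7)2602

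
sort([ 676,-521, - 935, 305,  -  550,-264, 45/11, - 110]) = [-935, - 550,  -  521, - 264,  -  110, 45/11,305,676 ] 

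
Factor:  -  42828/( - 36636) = 71^( - 1)*83^1 = 83/71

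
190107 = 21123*9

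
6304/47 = 134 + 6/47 = 134.13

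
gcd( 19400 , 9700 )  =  9700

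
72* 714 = 51408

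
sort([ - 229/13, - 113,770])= [  -  113, - 229/13,770]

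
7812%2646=2520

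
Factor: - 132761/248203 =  - 132761^1 * 248203^ ( - 1 ) 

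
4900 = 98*50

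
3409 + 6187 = 9596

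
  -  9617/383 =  - 9617/383=-  25.11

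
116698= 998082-881384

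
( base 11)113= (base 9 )160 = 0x87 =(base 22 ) 63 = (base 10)135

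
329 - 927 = -598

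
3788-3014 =774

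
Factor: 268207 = 268207^1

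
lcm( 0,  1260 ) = 0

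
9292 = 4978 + 4314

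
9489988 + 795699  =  10285687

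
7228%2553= 2122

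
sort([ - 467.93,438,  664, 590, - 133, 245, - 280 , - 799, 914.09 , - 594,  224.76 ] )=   [ - 799, - 594, - 467.93 ,- 280, - 133, 224.76,245,438,590,664,914.09 ]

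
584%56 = 24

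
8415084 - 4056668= 4358416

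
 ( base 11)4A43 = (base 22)DD3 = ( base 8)14665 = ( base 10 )6581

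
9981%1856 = 701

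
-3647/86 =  - 3647/86 = -42.41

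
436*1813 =790468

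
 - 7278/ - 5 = 1455  +  3/5 = 1455.60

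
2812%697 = 24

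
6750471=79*85449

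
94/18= 5  +  2/9= 5.22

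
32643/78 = 837/2 = 418.50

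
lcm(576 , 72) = 576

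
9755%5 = 0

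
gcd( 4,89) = 1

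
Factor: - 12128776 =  - 2^3*11^1*137827^1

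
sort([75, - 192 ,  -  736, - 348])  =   [ - 736,  -  348, - 192,75]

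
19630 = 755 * 26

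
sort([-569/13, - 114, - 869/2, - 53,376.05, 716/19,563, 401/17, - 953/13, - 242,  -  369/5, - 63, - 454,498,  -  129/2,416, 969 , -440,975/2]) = [ - 454, - 440, - 869/2, - 242, - 114, - 369/5, - 953/13,  -  129/2,-63 , - 53 , - 569/13, 401/17, 716/19,376.05,  416,975/2 , 498,563, 969 ]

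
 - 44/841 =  - 1 + 797/841 = - 0.05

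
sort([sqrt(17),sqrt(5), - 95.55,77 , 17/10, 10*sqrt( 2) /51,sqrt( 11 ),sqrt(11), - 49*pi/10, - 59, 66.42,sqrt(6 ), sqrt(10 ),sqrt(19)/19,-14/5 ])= [ - 95.55,-59, - 49*pi/10, - 14/5,sqrt(19 )/19, 10*sqrt ( 2)/51, 17/10,sqrt(5 ), sqrt( 6), sqrt( 10),sqrt(11),sqrt( 11)  ,  sqrt( 17),66.42,77 ] 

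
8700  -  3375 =5325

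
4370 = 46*95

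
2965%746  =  727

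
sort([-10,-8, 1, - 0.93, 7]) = [-10 , - 8, - 0.93,1, 7] 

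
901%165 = 76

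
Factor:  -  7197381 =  - 3^2*827^1*967^1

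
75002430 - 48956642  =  26045788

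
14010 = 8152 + 5858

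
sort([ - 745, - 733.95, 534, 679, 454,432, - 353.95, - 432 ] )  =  [ - 745, - 733.95,- 432, - 353.95, 432,454, 534,679 ] 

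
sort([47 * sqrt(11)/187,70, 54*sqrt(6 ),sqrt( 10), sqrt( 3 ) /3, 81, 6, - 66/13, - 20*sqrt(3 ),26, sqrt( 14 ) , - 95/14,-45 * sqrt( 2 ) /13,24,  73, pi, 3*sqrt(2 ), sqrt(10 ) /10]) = [  -  20*sqrt( 3 ), - 95/14,  -  66/13,  -  45 * sqrt(2 ) /13, sqrt (10 )/10, sqrt(3 ) /3, 47 *sqrt( 11)/187,pi , sqrt( 10 ),sqrt(14), 3*sqrt( 2 ) , 6, 24 , 26, 70, 73,81, 54 * sqrt(6 ) ] 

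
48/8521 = 48/8521 = 0.01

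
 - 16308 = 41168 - 57476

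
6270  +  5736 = 12006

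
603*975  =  587925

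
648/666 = 36/37 =0.97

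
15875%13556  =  2319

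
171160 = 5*34232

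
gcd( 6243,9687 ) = 3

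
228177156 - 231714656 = - 3537500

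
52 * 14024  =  729248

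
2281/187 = 12 + 37/187 = 12.20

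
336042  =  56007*6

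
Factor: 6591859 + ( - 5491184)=1100675 = 5^2*44027^1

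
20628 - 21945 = -1317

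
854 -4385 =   -  3531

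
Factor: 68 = 2^2*17^1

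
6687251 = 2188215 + 4499036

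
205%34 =1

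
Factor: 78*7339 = 572442 = 2^1*3^1*13^1*41^1*179^1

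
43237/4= 10809 + 1/4 = 10809.25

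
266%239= 27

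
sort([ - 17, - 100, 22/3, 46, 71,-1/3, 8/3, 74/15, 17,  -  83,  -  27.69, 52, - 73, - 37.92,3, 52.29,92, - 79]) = [ - 100, - 83, - 79, - 73, - 37.92, - 27.69, - 17, - 1/3,8/3, 3 , 74/15,22/3, 17 , 46, 52,52.29, 71,92]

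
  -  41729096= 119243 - 41848339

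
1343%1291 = 52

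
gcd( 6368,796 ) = 796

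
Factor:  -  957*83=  - 3^1*11^1*29^1*83^1 = - 79431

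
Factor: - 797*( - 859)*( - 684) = - 2^2*3^2*19^1 *797^1*859^1 = - 468282132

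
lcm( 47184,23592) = 47184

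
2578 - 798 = 1780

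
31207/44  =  2837/4=709.25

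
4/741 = 4/741= 0.01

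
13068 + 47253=60321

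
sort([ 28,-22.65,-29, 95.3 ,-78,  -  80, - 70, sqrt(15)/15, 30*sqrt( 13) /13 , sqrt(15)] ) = [ - 80, - 78, - 70, - 29, - 22.65,  sqrt (15)/15,sqrt(15), 30 * sqrt( 13) /13,28,95.3 ] 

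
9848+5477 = 15325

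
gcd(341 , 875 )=1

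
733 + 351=1084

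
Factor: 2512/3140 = 4/5 = 2^2*5^(-1)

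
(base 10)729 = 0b1011011001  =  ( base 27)100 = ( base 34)LF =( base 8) 1331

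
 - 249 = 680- 929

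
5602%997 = 617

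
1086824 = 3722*292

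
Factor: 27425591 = 23^1 * 1192417^1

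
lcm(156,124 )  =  4836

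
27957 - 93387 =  - 65430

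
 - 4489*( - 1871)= 8398919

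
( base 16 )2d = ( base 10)45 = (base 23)1M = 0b101101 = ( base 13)36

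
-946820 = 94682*( - 10 )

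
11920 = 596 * 20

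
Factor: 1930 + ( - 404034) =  - 2^3*50263^1 = -402104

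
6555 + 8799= 15354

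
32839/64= 32839/64  =  513.11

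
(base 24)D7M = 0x1DFE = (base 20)J3I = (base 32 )7FU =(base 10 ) 7678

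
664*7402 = 4914928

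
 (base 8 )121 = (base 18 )49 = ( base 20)41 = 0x51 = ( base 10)81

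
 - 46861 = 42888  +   - 89749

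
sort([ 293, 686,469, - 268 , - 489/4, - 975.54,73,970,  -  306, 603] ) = [  -  975.54,-306 , -268 , - 489/4, 73,293,  469,603,  686, 970]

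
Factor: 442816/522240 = 2^( - 5 )*3^( - 1)*5^(-1 )*11^1*37^1 = 407/480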